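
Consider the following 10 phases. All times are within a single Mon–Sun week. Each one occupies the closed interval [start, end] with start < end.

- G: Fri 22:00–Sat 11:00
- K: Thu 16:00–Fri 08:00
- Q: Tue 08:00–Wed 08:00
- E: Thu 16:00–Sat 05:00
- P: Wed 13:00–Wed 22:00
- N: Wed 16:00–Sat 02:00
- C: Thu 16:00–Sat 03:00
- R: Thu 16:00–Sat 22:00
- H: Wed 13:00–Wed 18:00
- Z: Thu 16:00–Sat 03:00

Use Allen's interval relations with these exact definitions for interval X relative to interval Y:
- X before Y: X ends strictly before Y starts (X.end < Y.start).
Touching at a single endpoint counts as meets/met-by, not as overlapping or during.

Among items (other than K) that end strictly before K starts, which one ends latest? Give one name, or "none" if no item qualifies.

P

Target K = [Thu 16:00, Fri 08:00].
C [Thu 16:00, Sat 03:00] → started-by → excluded.
E [Thu 16:00, Sat 05:00] → started-by → excluded.
G [Fri 22:00, Sat 11:00] → after → excluded.
H [Wed 13:00, Wed 18:00] → before → candidate.
N [Wed 16:00, Sat 02:00] → contains → excluded.
P [Wed 13:00, Wed 22:00] → before → candidate.
Q [Tue 08:00, Wed 08:00] → before → candidate.
R [Thu 16:00, Sat 22:00] → started-by → excluded.
Z [Thu 16:00, Sat 03:00] → started-by → excluded.
Among candidates, latest end is Wed 22:00 → P.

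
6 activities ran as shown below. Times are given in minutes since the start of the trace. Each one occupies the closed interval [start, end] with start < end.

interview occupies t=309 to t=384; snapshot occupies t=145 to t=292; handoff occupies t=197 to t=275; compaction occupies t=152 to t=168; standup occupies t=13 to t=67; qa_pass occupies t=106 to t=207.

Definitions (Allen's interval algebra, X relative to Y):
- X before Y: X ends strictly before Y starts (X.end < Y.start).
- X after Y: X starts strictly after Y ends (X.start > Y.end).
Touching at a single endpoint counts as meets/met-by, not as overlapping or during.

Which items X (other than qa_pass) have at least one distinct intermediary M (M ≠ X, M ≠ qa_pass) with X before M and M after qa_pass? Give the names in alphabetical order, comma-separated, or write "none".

Target qa_pass = [t=106, t=207].
Intermediaries M with M after qa_pass: interview.
Via interview — items with X before interview: compaction, handoff, snapshot, standup.
Union: compaction, handoff, snapshot, standup.

compaction, handoff, snapshot, standup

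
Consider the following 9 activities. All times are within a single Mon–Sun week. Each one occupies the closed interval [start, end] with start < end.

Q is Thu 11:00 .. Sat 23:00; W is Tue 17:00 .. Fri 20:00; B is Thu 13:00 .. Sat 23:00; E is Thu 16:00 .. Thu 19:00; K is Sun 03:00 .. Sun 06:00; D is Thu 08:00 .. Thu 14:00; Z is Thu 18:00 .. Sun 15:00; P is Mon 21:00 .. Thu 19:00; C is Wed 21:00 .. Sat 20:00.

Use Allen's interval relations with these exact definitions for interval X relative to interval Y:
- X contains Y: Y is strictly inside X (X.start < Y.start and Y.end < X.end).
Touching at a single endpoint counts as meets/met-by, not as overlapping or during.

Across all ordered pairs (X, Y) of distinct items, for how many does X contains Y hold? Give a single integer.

Checking all 72 ordered pairs for relation 'contains'; matching pairs in alphabetical order:
(B, E): B contains E ✓
(C, D): C contains D ✓
(C, E): C contains E ✓
(P, D): P contains D ✓
(Q, E): Q contains E ✓
(W, D): W contains D ✓
(W, E): W contains E ✓
(Z, K): Z contains K ✓
Count: 8.

8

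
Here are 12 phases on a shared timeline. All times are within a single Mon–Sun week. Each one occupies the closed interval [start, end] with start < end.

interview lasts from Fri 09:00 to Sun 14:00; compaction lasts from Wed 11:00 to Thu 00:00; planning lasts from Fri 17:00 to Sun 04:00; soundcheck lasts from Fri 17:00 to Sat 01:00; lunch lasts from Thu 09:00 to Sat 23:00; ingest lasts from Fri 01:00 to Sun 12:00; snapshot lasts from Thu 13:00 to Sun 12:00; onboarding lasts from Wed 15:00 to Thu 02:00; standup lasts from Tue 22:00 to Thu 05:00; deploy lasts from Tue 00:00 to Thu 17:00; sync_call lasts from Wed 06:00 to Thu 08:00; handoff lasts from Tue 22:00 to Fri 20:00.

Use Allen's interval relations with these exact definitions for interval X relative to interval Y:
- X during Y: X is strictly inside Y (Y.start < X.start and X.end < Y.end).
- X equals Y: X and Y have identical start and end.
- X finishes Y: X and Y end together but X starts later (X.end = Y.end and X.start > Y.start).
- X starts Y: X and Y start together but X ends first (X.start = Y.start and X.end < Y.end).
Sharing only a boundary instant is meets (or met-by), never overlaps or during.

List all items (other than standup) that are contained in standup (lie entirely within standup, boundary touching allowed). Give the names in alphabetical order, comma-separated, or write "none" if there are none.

Target standup = [Tue 22:00, Thu 05:00].
compaction [Wed 11:00, Thu 00:00] → during → yes.
deploy [Tue 00:00, Thu 17:00] → contains → no.
handoff [Tue 22:00, Fri 20:00] → started-by → no.
ingest [Fri 01:00, Sun 12:00] → after → no.
interview [Fri 09:00, Sun 14:00] → after → no.
lunch [Thu 09:00, Sat 23:00] → after → no.
onboarding [Wed 15:00, Thu 02:00] → during → yes.
planning [Fri 17:00, Sun 04:00] → after → no.
snapshot [Thu 13:00, Sun 12:00] → after → no.
soundcheck [Fri 17:00, Sat 01:00] → after → no.
sync_call [Wed 06:00, Thu 08:00] → overlapped-by → no.
Result: compaction, onboarding.

compaction, onboarding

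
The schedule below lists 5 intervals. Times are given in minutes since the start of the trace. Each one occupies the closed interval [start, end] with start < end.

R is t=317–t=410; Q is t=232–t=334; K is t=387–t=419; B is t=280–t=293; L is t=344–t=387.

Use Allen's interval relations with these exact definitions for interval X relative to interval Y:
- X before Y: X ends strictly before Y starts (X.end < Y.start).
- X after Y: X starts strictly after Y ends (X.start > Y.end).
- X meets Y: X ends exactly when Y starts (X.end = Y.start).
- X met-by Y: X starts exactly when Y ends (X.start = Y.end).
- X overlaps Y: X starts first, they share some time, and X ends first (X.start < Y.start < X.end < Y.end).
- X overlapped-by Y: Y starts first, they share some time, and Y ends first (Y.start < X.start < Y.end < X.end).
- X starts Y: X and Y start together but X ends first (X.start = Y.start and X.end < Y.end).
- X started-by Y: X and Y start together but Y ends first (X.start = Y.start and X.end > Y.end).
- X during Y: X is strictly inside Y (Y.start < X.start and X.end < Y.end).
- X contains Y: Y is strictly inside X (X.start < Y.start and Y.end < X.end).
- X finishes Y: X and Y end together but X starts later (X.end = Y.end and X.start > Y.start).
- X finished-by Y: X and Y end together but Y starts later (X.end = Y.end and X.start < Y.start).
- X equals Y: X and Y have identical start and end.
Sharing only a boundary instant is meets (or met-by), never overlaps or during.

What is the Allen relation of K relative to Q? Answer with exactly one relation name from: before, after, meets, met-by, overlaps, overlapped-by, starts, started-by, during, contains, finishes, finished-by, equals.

K = [t=387, t=419]; Q = [t=232, t=334].
Compare endpoints: K.start > Q.start, K.start > Q.end, K.end > Q.start, K.end > Q.end.
That pattern is 'after'.

after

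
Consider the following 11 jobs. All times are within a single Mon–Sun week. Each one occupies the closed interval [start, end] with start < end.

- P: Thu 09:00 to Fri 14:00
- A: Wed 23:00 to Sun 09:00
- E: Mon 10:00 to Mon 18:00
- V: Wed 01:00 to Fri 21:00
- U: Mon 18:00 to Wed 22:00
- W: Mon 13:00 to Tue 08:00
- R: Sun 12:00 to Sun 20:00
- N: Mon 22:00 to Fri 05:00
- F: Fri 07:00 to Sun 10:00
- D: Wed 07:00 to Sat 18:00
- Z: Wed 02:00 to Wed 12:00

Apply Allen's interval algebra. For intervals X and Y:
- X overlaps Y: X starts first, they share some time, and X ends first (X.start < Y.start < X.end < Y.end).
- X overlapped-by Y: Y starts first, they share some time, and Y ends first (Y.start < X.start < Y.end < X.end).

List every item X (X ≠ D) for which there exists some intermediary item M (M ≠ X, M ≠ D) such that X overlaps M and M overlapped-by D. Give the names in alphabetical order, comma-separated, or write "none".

Target D = [Wed 07:00, Sat 18:00].
Intermediaries M with M overlapped-by D: A, F.
Via A — items with X overlaps A: N, V.
Via F — items with X overlaps F: A, P, V.
Union: A, N, P, V.

A, N, P, V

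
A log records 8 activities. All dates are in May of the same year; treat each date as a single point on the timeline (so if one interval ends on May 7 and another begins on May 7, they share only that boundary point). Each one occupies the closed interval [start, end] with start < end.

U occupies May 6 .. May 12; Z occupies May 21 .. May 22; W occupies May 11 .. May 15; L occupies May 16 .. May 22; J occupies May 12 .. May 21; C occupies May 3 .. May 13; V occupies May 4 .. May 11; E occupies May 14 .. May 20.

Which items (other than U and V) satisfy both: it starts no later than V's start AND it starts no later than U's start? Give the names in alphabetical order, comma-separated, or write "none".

C

Conditions: its start is no later than V's start (X.start <= May 4) AND its start is no later than U's start (X.start <= May 6).
C: start May 3 <= May 4? ✓; start May 3 <= May 6? ✓ → yes.
E: start May 14 <= May 4? ✗; start May 14 <= May 6? ✗ → no.
J: start May 12 <= May 4? ✗; start May 12 <= May 6? ✗ → no.
L: start May 16 <= May 4? ✗; start May 16 <= May 6? ✗ → no.
W: start May 11 <= May 4? ✗; start May 11 <= May 6? ✗ → no.
Z: start May 21 <= May 4? ✗; start May 21 <= May 6? ✗ → no.
Result: C.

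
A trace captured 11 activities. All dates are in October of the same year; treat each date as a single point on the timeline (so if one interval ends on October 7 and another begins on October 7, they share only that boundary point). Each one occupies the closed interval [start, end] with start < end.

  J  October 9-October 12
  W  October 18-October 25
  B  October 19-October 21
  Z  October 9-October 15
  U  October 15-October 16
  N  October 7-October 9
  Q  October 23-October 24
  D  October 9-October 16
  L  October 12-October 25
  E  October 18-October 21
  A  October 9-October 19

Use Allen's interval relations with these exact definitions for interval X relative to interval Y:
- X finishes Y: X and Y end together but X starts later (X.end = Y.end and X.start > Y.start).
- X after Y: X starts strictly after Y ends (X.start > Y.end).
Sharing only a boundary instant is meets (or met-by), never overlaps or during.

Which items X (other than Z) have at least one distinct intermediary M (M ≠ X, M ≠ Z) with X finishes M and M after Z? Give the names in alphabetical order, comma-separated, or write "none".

Target Z = [October 9, October 15].
Intermediaries M with M after Z: B, E, Q, W.
Via B — items with X finishes B: none.
Via E — items with X finishes E: B.
Via Q — items with X finishes Q: none.
Via W — items with X finishes W: none.
Union: B.

B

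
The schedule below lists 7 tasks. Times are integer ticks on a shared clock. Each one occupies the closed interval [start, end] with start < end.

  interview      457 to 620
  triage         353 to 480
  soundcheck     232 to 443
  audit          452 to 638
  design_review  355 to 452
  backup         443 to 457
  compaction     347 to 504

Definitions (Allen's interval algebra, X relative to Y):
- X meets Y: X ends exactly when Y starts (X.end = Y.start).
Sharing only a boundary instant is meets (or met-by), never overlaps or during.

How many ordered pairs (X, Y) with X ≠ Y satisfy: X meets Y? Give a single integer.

3

Checking all 42 ordered pairs for relation 'meets'; matching pairs in alphabetical order:
(backup, interview): backup meets interview ✓
(design_review, audit): design_review meets audit ✓
(soundcheck, backup): soundcheck meets backup ✓
Count: 3.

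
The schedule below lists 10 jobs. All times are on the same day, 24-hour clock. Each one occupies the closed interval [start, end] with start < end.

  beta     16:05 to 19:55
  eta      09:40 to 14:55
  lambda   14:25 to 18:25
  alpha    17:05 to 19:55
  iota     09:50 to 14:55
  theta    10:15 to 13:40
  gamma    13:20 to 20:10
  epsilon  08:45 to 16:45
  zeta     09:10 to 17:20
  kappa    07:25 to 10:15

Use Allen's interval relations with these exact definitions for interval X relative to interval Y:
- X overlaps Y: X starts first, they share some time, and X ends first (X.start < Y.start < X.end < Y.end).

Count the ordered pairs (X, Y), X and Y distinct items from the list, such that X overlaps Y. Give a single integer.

19

Checking all 90 ordered pairs for relation 'overlaps'; matching pairs in alphabetical order:
(epsilon, beta): epsilon overlaps beta ✓
(epsilon, gamma): epsilon overlaps gamma ✓
(epsilon, lambda): epsilon overlaps lambda ✓
(epsilon, zeta): epsilon overlaps zeta ✓
(eta, gamma): eta overlaps gamma ✓
(eta, lambda): eta overlaps lambda ✓
(iota, gamma): iota overlaps gamma ✓
(iota, lambda): iota overlaps lambda ✓
(kappa, epsilon): kappa overlaps epsilon ✓
(kappa, eta): kappa overlaps eta ✓
(kappa, iota): kappa overlaps iota ✓
(kappa, zeta): kappa overlaps zeta ✓
(lambda, alpha): lambda overlaps alpha ✓
(lambda, beta): lambda overlaps beta ✓
(theta, gamma): theta overlaps gamma ✓
(zeta, alpha): zeta overlaps alpha ✓
(zeta, beta): zeta overlaps beta ✓
(zeta, gamma): zeta overlaps gamma ✓
(zeta, lambda): zeta overlaps lambda ✓
Count: 19.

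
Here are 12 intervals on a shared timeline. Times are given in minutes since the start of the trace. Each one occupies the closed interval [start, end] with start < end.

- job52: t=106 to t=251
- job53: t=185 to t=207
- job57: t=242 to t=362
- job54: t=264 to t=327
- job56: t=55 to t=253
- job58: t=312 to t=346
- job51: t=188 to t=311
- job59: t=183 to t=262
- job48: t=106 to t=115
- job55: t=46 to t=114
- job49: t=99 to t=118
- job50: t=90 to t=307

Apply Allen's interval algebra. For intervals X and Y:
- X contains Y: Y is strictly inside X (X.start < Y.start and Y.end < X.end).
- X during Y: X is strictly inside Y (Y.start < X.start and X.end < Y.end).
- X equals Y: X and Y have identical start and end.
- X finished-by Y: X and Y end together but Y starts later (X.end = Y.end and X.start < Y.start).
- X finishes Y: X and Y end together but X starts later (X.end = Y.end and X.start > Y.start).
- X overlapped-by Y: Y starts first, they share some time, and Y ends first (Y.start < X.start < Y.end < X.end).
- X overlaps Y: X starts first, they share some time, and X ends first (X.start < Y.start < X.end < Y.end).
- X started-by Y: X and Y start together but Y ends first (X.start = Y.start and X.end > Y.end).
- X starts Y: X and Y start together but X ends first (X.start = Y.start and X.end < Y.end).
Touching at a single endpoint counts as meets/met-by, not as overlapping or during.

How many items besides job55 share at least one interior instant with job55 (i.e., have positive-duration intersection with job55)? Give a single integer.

5

Target job55 = [t=46, t=114].
job48 [t=106, t=115] → overlapped-by → counts.
job49 [t=99, t=118] → overlapped-by → counts.
job50 [t=90, t=307] → overlapped-by → counts.
job51 [t=188, t=311] → after → no.
job52 [t=106, t=251] → overlapped-by → counts.
job53 [t=185, t=207] → after → no.
job54 [t=264, t=327] → after → no.
job56 [t=55, t=253] → overlapped-by → counts.
job57 [t=242, t=362] → after → no.
job58 [t=312, t=346] → after → no.
job59 [t=183, t=262] → after → no.
Total: 5.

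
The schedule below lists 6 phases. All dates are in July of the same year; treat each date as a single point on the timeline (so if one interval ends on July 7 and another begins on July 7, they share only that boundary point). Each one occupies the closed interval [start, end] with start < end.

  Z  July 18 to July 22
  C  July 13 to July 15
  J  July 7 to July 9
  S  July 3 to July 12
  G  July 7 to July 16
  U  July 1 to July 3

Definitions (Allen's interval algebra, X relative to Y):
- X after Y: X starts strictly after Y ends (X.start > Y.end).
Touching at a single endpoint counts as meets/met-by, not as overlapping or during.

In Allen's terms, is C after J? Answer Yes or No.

C = [July 13, July 15], J = [July 7, July 9].
Actual relation of C to J: after.
Asked whether 'after' holds → Yes.

Yes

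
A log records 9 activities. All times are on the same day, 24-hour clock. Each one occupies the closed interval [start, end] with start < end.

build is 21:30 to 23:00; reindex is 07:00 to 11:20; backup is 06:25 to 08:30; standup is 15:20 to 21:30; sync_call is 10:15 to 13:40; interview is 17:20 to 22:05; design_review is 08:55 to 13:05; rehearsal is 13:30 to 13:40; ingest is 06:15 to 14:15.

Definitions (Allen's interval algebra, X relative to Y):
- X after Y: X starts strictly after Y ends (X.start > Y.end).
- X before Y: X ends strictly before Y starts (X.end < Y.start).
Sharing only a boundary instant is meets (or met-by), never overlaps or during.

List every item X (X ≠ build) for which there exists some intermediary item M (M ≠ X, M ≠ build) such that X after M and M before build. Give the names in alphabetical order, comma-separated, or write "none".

Target build = [21:30, 23:00].
Intermediaries M with M before build: backup, design_review, ingest, rehearsal, reindex, sync_call.
Via backup — items with X after backup: design_review, interview, rehearsal, standup, sync_call.
Via design_review — items with X after design_review: interview, rehearsal, standup.
Via ingest — items with X after ingest: interview, standup.
Via rehearsal — items with X after rehearsal: interview, standup.
Via reindex — items with X after reindex: interview, rehearsal, standup.
Via sync_call — items with X after sync_call: interview, standup.
Union: design_review, interview, rehearsal, standup, sync_call.

design_review, interview, rehearsal, standup, sync_call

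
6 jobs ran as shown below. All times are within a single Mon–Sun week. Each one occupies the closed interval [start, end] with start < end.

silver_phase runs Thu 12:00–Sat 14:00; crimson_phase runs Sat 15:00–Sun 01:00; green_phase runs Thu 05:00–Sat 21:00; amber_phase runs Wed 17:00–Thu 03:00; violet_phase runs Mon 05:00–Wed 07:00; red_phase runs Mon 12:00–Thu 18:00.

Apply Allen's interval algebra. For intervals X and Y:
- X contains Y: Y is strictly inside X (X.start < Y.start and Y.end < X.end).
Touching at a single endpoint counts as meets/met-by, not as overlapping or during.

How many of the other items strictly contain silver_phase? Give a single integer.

1

Target silver_phase = [Thu 12:00, Sat 14:00].
amber_phase [Wed 17:00, Thu 03:00] → before → no.
crimson_phase [Sat 15:00, Sun 01:00] → after → no.
green_phase [Thu 05:00, Sat 21:00] → contains → counts.
red_phase [Mon 12:00, Thu 18:00] → overlaps → no.
violet_phase [Mon 05:00, Wed 07:00] → before → no.
Total: 1.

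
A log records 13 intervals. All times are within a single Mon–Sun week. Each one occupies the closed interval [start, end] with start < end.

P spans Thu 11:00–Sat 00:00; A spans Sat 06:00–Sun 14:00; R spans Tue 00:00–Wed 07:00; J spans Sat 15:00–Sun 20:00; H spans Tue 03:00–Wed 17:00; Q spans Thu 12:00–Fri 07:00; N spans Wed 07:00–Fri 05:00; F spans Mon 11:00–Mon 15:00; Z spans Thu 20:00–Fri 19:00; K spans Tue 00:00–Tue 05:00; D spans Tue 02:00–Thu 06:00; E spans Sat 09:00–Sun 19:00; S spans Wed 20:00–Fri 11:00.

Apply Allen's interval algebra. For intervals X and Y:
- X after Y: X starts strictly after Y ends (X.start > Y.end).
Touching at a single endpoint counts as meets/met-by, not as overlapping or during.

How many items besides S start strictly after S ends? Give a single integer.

Target S = [Wed 20:00, Fri 11:00].
A [Sat 06:00, Sun 14:00] → after → counts.
D [Tue 02:00, Thu 06:00] → overlaps → no.
E [Sat 09:00, Sun 19:00] → after → counts.
F [Mon 11:00, Mon 15:00] → before → no.
H [Tue 03:00, Wed 17:00] → before → no.
J [Sat 15:00, Sun 20:00] → after → counts.
K [Tue 00:00, Tue 05:00] → before → no.
N [Wed 07:00, Fri 05:00] → overlaps → no.
P [Thu 11:00, Sat 00:00] → overlapped-by → no.
Q [Thu 12:00, Fri 07:00] → during → no.
R [Tue 00:00, Wed 07:00] → before → no.
Z [Thu 20:00, Fri 19:00] → overlapped-by → no.
Total: 3.

3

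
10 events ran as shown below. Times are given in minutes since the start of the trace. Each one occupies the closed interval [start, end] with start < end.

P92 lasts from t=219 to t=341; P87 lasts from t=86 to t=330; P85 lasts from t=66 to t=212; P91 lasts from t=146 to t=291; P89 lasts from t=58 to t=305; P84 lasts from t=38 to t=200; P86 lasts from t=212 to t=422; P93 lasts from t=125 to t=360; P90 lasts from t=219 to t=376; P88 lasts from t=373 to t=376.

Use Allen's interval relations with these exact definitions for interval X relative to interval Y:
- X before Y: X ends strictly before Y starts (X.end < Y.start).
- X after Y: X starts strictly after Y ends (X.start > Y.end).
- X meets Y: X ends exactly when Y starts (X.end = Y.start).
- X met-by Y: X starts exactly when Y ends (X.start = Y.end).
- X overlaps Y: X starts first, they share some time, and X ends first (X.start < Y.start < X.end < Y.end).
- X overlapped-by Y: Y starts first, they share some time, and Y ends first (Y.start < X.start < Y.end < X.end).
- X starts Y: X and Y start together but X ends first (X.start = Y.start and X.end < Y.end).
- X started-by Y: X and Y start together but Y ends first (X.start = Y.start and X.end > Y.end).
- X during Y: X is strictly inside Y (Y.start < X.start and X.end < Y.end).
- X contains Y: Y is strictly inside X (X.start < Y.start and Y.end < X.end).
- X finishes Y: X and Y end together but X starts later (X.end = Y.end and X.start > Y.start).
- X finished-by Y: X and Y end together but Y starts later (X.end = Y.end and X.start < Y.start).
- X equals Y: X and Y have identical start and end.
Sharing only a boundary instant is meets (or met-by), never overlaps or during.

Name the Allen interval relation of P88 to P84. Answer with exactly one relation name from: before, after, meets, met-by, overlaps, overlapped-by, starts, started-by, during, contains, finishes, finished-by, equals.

P88 = [t=373, t=376]; P84 = [t=38, t=200].
Compare endpoints: P88.start > P84.start, P88.start > P84.end, P88.end > P84.start, P88.end > P84.end.
That pattern is 'after'.

after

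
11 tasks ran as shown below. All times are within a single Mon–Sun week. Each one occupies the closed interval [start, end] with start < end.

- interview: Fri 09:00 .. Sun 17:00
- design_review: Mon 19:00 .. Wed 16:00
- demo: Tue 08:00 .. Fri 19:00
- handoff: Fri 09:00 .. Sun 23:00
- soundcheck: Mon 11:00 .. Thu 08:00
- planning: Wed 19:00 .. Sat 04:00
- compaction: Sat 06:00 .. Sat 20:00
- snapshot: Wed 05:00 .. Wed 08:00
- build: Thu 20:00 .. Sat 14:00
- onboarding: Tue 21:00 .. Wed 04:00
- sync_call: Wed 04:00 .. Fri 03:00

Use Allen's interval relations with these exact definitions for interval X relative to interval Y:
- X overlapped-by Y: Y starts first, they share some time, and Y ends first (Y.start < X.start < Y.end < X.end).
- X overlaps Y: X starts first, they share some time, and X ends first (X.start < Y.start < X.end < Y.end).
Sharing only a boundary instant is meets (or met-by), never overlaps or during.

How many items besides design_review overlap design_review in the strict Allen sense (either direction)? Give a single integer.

Target design_review = [Mon 19:00, Wed 16:00].
build [Thu 20:00, Sat 14:00] → after → no.
compaction [Sat 06:00, Sat 20:00] → after → no.
demo [Tue 08:00, Fri 19:00] → overlapped-by → counts.
handoff [Fri 09:00, Sun 23:00] → after → no.
interview [Fri 09:00, Sun 17:00] → after → no.
onboarding [Tue 21:00, Wed 04:00] → during → no.
planning [Wed 19:00, Sat 04:00] → after → no.
snapshot [Wed 05:00, Wed 08:00] → during → no.
soundcheck [Mon 11:00, Thu 08:00] → contains → no.
sync_call [Wed 04:00, Fri 03:00] → overlapped-by → counts.
Total: 2.

2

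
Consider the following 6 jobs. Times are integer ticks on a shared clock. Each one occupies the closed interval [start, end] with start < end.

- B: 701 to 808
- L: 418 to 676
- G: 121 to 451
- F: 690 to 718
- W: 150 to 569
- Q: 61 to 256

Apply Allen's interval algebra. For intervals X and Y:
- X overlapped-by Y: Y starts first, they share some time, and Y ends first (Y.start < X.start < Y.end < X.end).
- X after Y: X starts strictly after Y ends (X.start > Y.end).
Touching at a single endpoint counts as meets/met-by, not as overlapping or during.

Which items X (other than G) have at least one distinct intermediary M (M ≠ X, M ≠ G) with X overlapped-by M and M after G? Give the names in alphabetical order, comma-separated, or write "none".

Target G = [121, 451].
Intermediaries M with M after G: B, F.
Via B — items with X overlapped-by B: none.
Via F — items with X overlapped-by F: B.
Union: B.

B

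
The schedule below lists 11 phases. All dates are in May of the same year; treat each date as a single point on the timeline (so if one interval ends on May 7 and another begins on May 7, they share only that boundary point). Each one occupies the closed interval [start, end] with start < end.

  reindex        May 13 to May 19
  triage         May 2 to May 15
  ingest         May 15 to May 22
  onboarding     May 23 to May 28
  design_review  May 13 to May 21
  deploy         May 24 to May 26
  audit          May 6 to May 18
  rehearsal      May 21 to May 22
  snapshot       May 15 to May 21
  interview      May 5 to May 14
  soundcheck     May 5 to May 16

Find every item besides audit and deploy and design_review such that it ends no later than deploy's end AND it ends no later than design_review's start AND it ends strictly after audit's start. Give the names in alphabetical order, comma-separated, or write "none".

none

Conditions: its end is no later than deploy's end (X.end <= May 26) AND its end is no later than design_review's start (X.end <= May 13) AND its end is strictly after audit's start (X.end > May 6).
ingest: end May 22 <= May 26? ✓; end May 22 <= May 13? ✗; end May 22 > May 6? ✓ → no.
interview: end May 14 <= May 26? ✓; end May 14 <= May 13? ✗; end May 14 > May 6? ✓ → no.
onboarding: end May 28 <= May 26? ✗; end May 28 <= May 13? ✗; end May 28 > May 6? ✓ → no.
rehearsal: end May 22 <= May 26? ✓; end May 22 <= May 13? ✗; end May 22 > May 6? ✓ → no.
reindex: end May 19 <= May 26? ✓; end May 19 <= May 13? ✗; end May 19 > May 6? ✓ → no.
snapshot: end May 21 <= May 26? ✓; end May 21 <= May 13? ✗; end May 21 > May 6? ✓ → no.
soundcheck: end May 16 <= May 26? ✓; end May 16 <= May 13? ✗; end May 16 > May 6? ✓ → no.
triage: end May 15 <= May 26? ✓; end May 15 <= May 13? ✗; end May 15 > May 6? ✓ → no.
Result: none.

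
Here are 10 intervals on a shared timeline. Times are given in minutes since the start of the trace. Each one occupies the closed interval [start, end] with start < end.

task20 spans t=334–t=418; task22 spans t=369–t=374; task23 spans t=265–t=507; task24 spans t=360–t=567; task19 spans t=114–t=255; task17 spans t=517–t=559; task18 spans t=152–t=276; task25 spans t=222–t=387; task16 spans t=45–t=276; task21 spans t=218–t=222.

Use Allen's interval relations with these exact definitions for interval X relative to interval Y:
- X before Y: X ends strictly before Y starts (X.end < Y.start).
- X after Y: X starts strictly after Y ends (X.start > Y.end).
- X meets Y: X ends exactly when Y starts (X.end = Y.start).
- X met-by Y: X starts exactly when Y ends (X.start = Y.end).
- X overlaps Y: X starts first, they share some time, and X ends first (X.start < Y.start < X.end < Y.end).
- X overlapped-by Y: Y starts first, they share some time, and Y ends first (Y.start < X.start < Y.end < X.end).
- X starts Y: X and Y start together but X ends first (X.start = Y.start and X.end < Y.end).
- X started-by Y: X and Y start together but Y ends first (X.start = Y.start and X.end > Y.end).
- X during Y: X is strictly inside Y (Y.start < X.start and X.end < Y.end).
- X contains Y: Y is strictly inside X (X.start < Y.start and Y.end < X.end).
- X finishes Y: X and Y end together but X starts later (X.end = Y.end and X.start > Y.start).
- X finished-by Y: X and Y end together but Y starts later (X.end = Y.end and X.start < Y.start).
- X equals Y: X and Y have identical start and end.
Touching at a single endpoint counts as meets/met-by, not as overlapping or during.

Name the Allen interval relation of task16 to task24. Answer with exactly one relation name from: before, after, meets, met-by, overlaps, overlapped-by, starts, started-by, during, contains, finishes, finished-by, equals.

task16 = [t=45, t=276]; task24 = [t=360, t=567].
Compare endpoints: task16.start < task24.start, task16.start < task24.end, task16.end < task24.start, task16.end < task24.end.
That pattern is 'before'.

before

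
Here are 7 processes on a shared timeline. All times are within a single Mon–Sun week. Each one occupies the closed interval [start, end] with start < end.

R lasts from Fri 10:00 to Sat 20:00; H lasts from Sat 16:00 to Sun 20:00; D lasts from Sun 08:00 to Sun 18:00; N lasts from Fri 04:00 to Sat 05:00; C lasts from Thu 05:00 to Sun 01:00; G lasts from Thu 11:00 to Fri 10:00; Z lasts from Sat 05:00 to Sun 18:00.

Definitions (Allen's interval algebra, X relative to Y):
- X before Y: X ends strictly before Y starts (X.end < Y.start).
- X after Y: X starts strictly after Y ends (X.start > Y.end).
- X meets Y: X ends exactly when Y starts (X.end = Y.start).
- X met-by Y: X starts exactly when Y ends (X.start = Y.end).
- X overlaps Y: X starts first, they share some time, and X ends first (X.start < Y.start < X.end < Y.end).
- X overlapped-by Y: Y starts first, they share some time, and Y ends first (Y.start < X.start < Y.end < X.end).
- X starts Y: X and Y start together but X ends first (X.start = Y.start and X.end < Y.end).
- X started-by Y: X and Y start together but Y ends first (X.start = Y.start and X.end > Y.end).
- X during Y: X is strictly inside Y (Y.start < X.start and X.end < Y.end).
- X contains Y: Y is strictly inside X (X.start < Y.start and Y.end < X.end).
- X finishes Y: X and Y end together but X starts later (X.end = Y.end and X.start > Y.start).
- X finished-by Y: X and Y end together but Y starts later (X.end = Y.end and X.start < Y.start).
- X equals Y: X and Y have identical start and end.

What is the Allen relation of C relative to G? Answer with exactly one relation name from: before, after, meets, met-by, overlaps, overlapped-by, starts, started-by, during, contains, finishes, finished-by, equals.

C = [Thu 05:00, Sun 01:00]; G = [Thu 11:00, Fri 10:00].
Compare endpoints: C.start < G.start, C.start < G.end, C.end > G.start, C.end > G.end.
That pattern is 'contains'.

contains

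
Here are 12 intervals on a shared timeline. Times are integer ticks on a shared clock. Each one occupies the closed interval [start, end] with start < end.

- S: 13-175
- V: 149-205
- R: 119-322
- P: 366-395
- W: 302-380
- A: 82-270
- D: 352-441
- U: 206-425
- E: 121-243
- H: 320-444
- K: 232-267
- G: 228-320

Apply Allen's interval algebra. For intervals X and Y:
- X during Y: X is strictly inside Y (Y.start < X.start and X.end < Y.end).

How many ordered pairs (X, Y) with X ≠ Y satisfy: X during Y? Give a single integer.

Checking all 132 ordered pairs for relation 'during'; matching pairs in alphabetical order:
(D, H): D during H ✓
(E, A): E during A ✓
(E, R): E during R ✓
(G, R): G during R ✓
(G, U): G during U ✓
(K, A): K during A ✓
(K, G): K during G ✓
(K, R): K during R ✓
(K, U): K during U ✓
(P, D): P during D ✓
(P, H): P during H ✓
(P, U): P during U ✓
(V, A): V during A ✓
(V, E): V during E ✓
(V, R): V during R ✓
(W, U): W during U ✓
Count: 16.

16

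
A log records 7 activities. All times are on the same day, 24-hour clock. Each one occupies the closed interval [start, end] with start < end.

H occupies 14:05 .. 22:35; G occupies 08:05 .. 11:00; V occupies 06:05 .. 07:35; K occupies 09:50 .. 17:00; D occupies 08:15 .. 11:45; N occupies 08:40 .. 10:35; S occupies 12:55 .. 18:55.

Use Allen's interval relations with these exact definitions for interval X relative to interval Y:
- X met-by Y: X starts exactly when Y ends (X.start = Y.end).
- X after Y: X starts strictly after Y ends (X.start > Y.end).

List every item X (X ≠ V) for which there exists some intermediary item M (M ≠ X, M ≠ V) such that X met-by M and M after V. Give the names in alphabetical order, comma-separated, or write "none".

none

Target V = [06:05, 07:35].
Intermediaries M with M after V: D, G, H, K, N, S.
Via D — items with X met-by D: none.
Via G — items with X met-by G: none.
Via H — items with X met-by H: none.
Via K — items with X met-by K: none.
Via N — items with X met-by N: none.
Via S — items with X met-by S: none.
Union: none.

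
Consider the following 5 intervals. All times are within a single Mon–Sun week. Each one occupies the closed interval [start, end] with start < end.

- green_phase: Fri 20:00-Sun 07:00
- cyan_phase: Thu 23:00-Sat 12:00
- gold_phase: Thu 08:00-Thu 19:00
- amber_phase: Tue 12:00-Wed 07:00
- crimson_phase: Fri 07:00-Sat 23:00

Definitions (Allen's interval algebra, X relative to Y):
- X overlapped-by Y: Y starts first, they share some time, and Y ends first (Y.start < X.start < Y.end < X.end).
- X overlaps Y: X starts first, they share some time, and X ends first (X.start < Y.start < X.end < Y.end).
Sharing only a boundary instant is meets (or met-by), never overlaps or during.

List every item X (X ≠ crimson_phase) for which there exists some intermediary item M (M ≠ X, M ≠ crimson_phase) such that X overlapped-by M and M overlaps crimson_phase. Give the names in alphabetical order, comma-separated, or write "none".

Target crimson_phase = [Fri 07:00, Sat 23:00].
Intermediaries M with M overlaps crimson_phase: cyan_phase.
Via cyan_phase — items with X overlapped-by cyan_phase: green_phase.
Union: green_phase.

green_phase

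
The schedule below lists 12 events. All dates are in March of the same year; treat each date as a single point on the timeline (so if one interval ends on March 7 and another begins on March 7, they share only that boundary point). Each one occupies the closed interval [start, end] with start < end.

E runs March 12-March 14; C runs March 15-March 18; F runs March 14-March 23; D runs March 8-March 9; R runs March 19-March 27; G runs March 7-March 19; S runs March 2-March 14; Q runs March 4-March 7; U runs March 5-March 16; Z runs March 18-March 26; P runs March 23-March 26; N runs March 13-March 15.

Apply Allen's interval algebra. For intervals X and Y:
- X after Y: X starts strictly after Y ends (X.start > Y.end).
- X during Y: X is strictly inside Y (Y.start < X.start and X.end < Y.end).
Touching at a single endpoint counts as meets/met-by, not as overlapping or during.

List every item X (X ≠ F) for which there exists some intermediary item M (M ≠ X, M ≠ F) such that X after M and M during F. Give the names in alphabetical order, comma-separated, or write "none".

Target F = [March 14, March 23].
Intermediaries M with M during F: C.
Via C — items with X after C: P, R.
Union: P, R.

P, R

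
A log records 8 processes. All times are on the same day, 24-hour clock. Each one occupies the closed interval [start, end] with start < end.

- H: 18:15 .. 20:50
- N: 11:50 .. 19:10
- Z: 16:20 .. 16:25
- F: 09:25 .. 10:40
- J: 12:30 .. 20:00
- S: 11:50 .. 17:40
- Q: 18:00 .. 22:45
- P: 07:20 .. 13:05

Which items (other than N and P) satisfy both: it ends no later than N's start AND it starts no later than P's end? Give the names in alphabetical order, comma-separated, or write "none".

F

Conditions: its end is no later than N's start (X.end <= 11:50) AND its start is no later than P's end (X.start <= 13:05).
F: end 10:40 <= 11:50? ✓; start 09:25 <= 13:05? ✓ → yes.
H: end 20:50 <= 11:50? ✗; start 18:15 <= 13:05? ✗ → no.
J: end 20:00 <= 11:50? ✗; start 12:30 <= 13:05? ✓ → no.
Q: end 22:45 <= 11:50? ✗; start 18:00 <= 13:05? ✗ → no.
S: end 17:40 <= 11:50? ✗; start 11:50 <= 13:05? ✓ → no.
Z: end 16:25 <= 11:50? ✗; start 16:20 <= 13:05? ✗ → no.
Result: F.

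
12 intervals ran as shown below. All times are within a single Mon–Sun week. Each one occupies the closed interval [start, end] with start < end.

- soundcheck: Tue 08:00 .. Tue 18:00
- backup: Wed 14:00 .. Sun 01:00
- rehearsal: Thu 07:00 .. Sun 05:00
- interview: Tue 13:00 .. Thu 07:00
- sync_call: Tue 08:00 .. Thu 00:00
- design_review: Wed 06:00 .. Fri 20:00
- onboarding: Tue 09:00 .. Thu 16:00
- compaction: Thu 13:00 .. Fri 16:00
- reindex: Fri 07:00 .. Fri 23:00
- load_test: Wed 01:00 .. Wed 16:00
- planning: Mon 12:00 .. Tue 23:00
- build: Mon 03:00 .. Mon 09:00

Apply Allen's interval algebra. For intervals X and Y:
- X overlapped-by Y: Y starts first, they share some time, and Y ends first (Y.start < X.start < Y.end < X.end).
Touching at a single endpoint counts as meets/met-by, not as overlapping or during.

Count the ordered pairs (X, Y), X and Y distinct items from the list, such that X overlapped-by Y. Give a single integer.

Checking all 132 ordered pairs for relation 'overlapped-by'; matching pairs in alphabetical order:
(backup, design_review): backup overlapped-by design_review ✓
(backup, interview): backup overlapped-by interview ✓
(backup, load_test): backup overlapped-by load_test ✓
(backup, onboarding): backup overlapped-by onboarding ✓
(backup, sync_call): backup overlapped-by sync_call ✓
(compaction, onboarding): compaction overlapped-by onboarding ✓
(design_review, interview): design_review overlapped-by interview ✓
(design_review, load_test): design_review overlapped-by load_test ✓
(design_review, onboarding): design_review overlapped-by onboarding ✓
(design_review, sync_call): design_review overlapped-by sync_call ✓
(interview, planning): interview overlapped-by planning ✓
(interview, soundcheck): interview overlapped-by soundcheck ✓
(interview, sync_call): interview overlapped-by sync_call ✓
(onboarding, planning): onboarding overlapped-by planning ✓
(onboarding, soundcheck): onboarding overlapped-by soundcheck ✓
(onboarding, sync_call): onboarding overlapped-by sync_call ✓
(rehearsal, backup): rehearsal overlapped-by backup ✓
(rehearsal, design_review): rehearsal overlapped-by design_review ✓
(rehearsal, onboarding): rehearsal overlapped-by onboarding ✓
(reindex, compaction): reindex overlapped-by compaction ✓
(reindex, design_review): reindex overlapped-by design_review ✓
(sync_call, planning): sync_call overlapped-by planning ✓
Count: 22.

22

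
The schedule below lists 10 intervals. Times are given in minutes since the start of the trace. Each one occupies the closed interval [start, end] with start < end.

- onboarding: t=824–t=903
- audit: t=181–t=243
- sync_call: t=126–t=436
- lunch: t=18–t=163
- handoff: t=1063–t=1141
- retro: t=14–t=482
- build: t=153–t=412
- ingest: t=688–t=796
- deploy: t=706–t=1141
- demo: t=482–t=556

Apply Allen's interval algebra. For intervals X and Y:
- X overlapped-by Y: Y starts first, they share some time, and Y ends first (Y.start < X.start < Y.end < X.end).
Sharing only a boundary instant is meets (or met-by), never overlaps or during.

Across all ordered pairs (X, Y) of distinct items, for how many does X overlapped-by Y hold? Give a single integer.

3

Checking all 90 ordered pairs for relation 'overlapped-by'; matching pairs in alphabetical order:
(build, lunch): build overlapped-by lunch ✓
(deploy, ingest): deploy overlapped-by ingest ✓
(sync_call, lunch): sync_call overlapped-by lunch ✓
Count: 3.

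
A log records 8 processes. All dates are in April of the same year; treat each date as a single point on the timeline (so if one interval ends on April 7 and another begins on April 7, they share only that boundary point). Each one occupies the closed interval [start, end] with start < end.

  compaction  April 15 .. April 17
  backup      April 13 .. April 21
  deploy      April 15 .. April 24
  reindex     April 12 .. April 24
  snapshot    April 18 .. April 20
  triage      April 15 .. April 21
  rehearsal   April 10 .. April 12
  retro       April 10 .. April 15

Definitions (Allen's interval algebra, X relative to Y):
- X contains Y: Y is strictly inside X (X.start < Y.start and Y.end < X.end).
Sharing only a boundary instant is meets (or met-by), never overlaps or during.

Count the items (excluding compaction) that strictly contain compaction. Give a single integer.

Target compaction = [April 15, April 17].
backup [April 13, April 21] → contains → counts.
deploy [April 15, April 24] → started-by → no.
rehearsal [April 10, April 12] → before → no.
reindex [April 12, April 24] → contains → counts.
retro [April 10, April 15] → meets → no.
snapshot [April 18, April 20] → after → no.
triage [April 15, April 21] → started-by → no.
Total: 2.

2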